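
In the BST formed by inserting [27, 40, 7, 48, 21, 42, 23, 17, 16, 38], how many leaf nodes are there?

Tree built from: [27, 40, 7, 48, 21, 42, 23, 17, 16, 38]
Tree (level-order array): [27, 7, 40, None, 21, 38, 48, 17, 23, None, None, 42, None, 16]
Rule: A leaf has 0 children.
Per-node child counts:
  node 27: 2 child(ren)
  node 7: 1 child(ren)
  node 21: 2 child(ren)
  node 17: 1 child(ren)
  node 16: 0 child(ren)
  node 23: 0 child(ren)
  node 40: 2 child(ren)
  node 38: 0 child(ren)
  node 48: 1 child(ren)
  node 42: 0 child(ren)
Matching nodes: [16, 23, 38, 42]
Count of leaf nodes: 4


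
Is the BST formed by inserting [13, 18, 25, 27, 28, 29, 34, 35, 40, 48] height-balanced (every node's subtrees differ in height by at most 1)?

Tree (level-order array): [13, None, 18, None, 25, None, 27, None, 28, None, 29, None, 34, None, 35, None, 40, None, 48]
Definition: a tree is height-balanced if, at every node, |h(left) - h(right)| <= 1 (empty subtree has height -1).
Bottom-up per-node check:
  node 48: h_left=-1, h_right=-1, diff=0 [OK], height=0
  node 40: h_left=-1, h_right=0, diff=1 [OK], height=1
  node 35: h_left=-1, h_right=1, diff=2 [FAIL (|-1-1|=2 > 1)], height=2
  node 34: h_left=-1, h_right=2, diff=3 [FAIL (|-1-2|=3 > 1)], height=3
  node 29: h_left=-1, h_right=3, diff=4 [FAIL (|-1-3|=4 > 1)], height=4
  node 28: h_left=-1, h_right=4, diff=5 [FAIL (|-1-4|=5 > 1)], height=5
  node 27: h_left=-1, h_right=5, diff=6 [FAIL (|-1-5|=6 > 1)], height=6
  node 25: h_left=-1, h_right=6, diff=7 [FAIL (|-1-6|=7 > 1)], height=7
  node 18: h_left=-1, h_right=7, diff=8 [FAIL (|-1-7|=8 > 1)], height=8
  node 13: h_left=-1, h_right=8, diff=9 [FAIL (|-1-8|=9 > 1)], height=9
Node 35 violates the condition: |-1 - 1| = 2 > 1.
Result: Not balanced


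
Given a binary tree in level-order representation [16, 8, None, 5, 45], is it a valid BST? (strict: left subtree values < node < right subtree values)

Level-order array: [16, 8, None, 5, 45]
Validate using subtree bounds (lo, hi): at each node, require lo < value < hi,
then recurse left with hi=value and right with lo=value.
Preorder trace (stopping at first violation):
  at node 16 with bounds (-inf, +inf): OK
  at node 8 with bounds (-inf, 16): OK
  at node 5 with bounds (-inf, 8): OK
  at node 45 with bounds (8, 16): VIOLATION
Node 45 violates its bound: not (8 < 45 < 16).
Result: Not a valid BST


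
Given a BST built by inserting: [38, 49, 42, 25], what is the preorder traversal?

Tree insertion order: [38, 49, 42, 25]
Tree (level-order array): [38, 25, 49, None, None, 42]
Preorder traversal: [38, 25, 49, 42]


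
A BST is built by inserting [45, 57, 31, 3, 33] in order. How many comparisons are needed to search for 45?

Search path for 45: 45
Found: True
Comparisons: 1


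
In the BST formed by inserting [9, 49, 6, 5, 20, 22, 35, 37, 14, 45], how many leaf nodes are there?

Tree built from: [9, 49, 6, 5, 20, 22, 35, 37, 14, 45]
Tree (level-order array): [9, 6, 49, 5, None, 20, None, None, None, 14, 22, None, None, None, 35, None, 37, None, 45]
Rule: A leaf has 0 children.
Per-node child counts:
  node 9: 2 child(ren)
  node 6: 1 child(ren)
  node 5: 0 child(ren)
  node 49: 1 child(ren)
  node 20: 2 child(ren)
  node 14: 0 child(ren)
  node 22: 1 child(ren)
  node 35: 1 child(ren)
  node 37: 1 child(ren)
  node 45: 0 child(ren)
Matching nodes: [5, 14, 45]
Count of leaf nodes: 3


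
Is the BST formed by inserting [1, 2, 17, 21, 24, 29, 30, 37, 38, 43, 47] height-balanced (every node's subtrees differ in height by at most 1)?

Tree (level-order array): [1, None, 2, None, 17, None, 21, None, 24, None, 29, None, 30, None, 37, None, 38, None, 43, None, 47]
Definition: a tree is height-balanced if, at every node, |h(left) - h(right)| <= 1 (empty subtree has height -1).
Bottom-up per-node check:
  node 47: h_left=-1, h_right=-1, diff=0 [OK], height=0
  node 43: h_left=-1, h_right=0, diff=1 [OK], height=1
  node 38: h_left=-1, h_right=1, diff=2 [FAIL (|-1-1|=2 > 1)], height=2
  node 37: h_left=-1, h_right=2, diff=3 [FAIL (|-1-2|=3 > 1)], height=3
  node 30: h_left=-1, h_right=3, diff=4 [FAIL (|-1-3|=4 > 1)], height=4
  node 29: h_left=-1, h_right=4, diff=5 [FAIL (|-1-4|=5 > 1)], height=5
  node 24: h_left=-1, h_right=5, diff=6 [FAIL (|-1-5|=6 > 1)], height=6
  node 21: h_left=-1, h_right=6, diff=7 [FAIL (|-1-6|=7 > 1)], height=7
  node 17: h_left=-1, h_right=7, diff=8 [FAIL (|-1-7|=8 > 1)], height=8
  node 2: h_left=-1, h_right=8, diff=9 [FAIL (|-1-8|=9 > 1)], height=9
  node 1: h_left=-1, h_right=9, diff=10 [FAIL (|-1-9|=10 > 1)], height=10
Node 38 violates the condition: |-1 - 1| = 2 > 1.
Result: Not balanced


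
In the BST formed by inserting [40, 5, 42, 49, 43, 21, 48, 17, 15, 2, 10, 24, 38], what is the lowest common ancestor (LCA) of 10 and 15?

Tree insertion order: [40, 5, 42, 49, 43, 21, 48, 17, 15, 2, 10, 24, 38]
Tree (level-order array): [40, 5, 42, 2, 21, None, 49, None, None, 17, 24, 43, None, 15, None, None, 38, None, 48, 10]
In a BST, the LCA of p=10, q=15 is the first node v on the
root-to-leaf path with p <= v <= q (go left if both < v, right if both > v).
Walk from root:
  at 40: both 10 and 15 < 40, go left
  at 5: both 10 and 15 > 5, go right
  at 21: both 10 and 15 < 21, go left
  at 17: both 10 and 15 < 17, go left
  at 15: 10 <= 15 <= 15, this is the LCA
LCA = 15


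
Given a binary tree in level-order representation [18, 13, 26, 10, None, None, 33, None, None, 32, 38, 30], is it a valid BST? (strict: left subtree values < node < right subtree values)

Level-order array: [18, 13, 26, 10, None, None, 33, None, None, 32, 38, 30]
Validate using subtree bounds (lo, hi): at each node, require lo < value < hi,
then recurse left with hi=value and right with lo=value.
Preorder trace (stopping at first violation):
  at node 18 with bounds (-inf, +inf): OK
  at node 13 with bounds (-inf, 18): OK
  at node 10 with bounds (-inf, 13): OK
  at node 26 with bounds (18, +inf): OK
  at node 33 with bounds (26, +inf): OK
  at node 32 with bounds (26, 33): OK
  at node 30 with bounds (26, 32): OK
  at node 38 with bounds (33, +inf): OK
No violation found at any node.
Result: Valid BST


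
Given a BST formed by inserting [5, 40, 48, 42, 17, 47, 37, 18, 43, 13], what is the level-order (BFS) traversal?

Tree insertion order: [5, 40, 48, 42, 17, 47, 37, 18, 43, 13]
Tree (level-order array): [5, None, 40, 17, 48, 13, 37, 42, None, None, None, 18, None, None, 47, None, None, 43]
BFS from the root, enqueuing left then right child of each popped node:
  queue [5] -> pop 5, enqueue [40], visited so far: [5]
  queue [40] -> pop 40, enqueue [17, 48], visited so far: [5, 40]
  queue [17, 48] -> pop 17, enqueue [13, 37], visited so far: [5, 40, 17]
  queue [48, 13, 37] -> pop 48, enqueue [42], visited so far: [5, 40, 17, 48]
  queue [13, 37, 42] -> pop 13, enqueue [none], visited so far: [5, 40, 17, 48, 13]
  queue [37, 42] -> pop 37, enqueue [18], visited so far: [5, 40, 17, 48, 13, 37]
  queue [42, 18] -> pop 42, enqueue [47], visited so far: [5, 40, 17, 48, 13, 37, 42]
  queue [18, 47] -> pop 18, enqueue [none], visited so far: [5, 40, 17, 48, 13, 37, 42, 18]
  queue [47] -> pop 47, enqueue [43], visited so far: [5, 40, 17, 48, 13, 37, 42, 18, 47]
  queue [43] -> pop 43, enqueue [none], visited so far: [5, 40, 17, 48, 13, 37, 42, 18, 47, 43]
Result: [5, 40, 17, 48, 13, 37, 42, 18, 47, 43]


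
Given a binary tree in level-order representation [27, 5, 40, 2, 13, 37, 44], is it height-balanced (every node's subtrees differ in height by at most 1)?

Tree (level-order array): [27, 5, 40, 2, 13, 37, 44]
Definition: a tree is height-balanced if, at every node, |h(left) - h(right)| <= 1 (empty subtree has height -1).
Bottom-up per-node check:
  node 2: h_left=-1, h_right=-1, diff=0 [OK], height=0
  node 13: h_left=-1, h_right=-1, diff=0 [OK], height=0
  node 5: h_left=0, h_right=0, diff=0 [OK], height=1
  node 37: h_left=-1, h_right=-1, diff=0 [OK], height=0
  node 44: h_left=-1, h_right=-1, diff=0 [OK], height=0
  node 40: h_left=0, h_right=0, diff=0 [OK], height=1
  node 27: h_left=1, h_right=1, diff=0 [OK], height=2
All nodes satisfy the balance condition.
Result: Balanced


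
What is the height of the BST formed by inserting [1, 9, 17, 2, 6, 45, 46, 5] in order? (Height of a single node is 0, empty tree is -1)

Insertion order: [1, 9, 17, 2, 6, 45, 46, 5]
Tree (level-order array): [1, None, 9, 2, 17, None, 6, None, 45, 5, None, None, 46]
Compute height bottom-up (empty subtree = -1):
  height(5) = 1 + max(-1, -1) = 0
  height(6) = 1 + max(0, -1) = 1
  height(2) = 1 + max(-1, 1) = 2
  height(46) = 1 + max(-1, -1) = 0
  height(45) = 1 + max(-1, 0) = 1
  height(17) = 1 + max(-1, 1) = 2
  height(9) = 1 + max(2, 2) = 3
  height(1) = 1 + max(-1, 3) = 4
Height = 4


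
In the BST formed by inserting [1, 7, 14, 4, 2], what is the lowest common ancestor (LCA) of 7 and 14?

Tree insertion order: [1, 7, 14, 4, 2]
Tree (level-order array): [1, None, 7, 4, 14, 2]
In a BST, the LCA of p=7, q=14 is the first node v on the
root-to-leaf path with p <= v <= q (go left if both < v, right if both > v).
Walk from root:
  at 1: both 7 and 14 > 1, go right
  at 7: 7 <= 7 <= 14, this is the LCA
LCA = 7


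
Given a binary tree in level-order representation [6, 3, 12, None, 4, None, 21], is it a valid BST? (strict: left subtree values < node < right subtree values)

Level-order array: [6, 3, 12, None, 4, None, 21]
Validate using subtree bounds (lo, hi): at each node, require lo < value < hi,
then recurse left with hi=value and right with lo=value.
Preorder trace (stopping at first violation):
  at node 6 with bounds (-inf, +inf): OK
  at node 3 with bounds (-inf, 6): OK
  at node 4 with bounds (3, 6): OK
  at node 12 with bounds (6, +inf): OK
  at node 21 with bounds (12, +inf): OK
No violation found at any node.
Result: Valid BST


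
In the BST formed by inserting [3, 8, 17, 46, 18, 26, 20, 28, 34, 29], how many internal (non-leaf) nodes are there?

Tree built from: [3, 8, 17, 46, 18, 26, 20, 28, 34, 29]
Tree (level-order array): [3, None, 8, None, 17, None, 46, 18, None, None, 26, 20, 28, None, None, None, 34, 29]
Rule: An internal node has at least one child.
Per-node child counts:
  node 3: 1 child(ren)
  node 8: 1 child(ren)
  node 17: 1 child(ren)
  node 46: 1 child(ren)
  node 18: 1 child(ren)
  node 26: 2 child(ren)
  node 20: 0 child(ren)
  node 28: 1 child(ren)
  node 34: 1 child(ren)
  node 29: 0 child(ren)
Matching nodes: [3, 8, 17, 46, 18, 26, 28, 34]
Count of internal (non-leaf) nodes: 8


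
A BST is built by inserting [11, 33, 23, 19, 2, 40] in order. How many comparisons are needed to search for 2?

Search path for 2: 11 -> 2
Found: True
Comparisons: 2


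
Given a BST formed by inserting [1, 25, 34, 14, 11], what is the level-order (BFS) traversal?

Tree insertion order: [1, 25, 34, 14, 11]
Tree (level-order array): [1, None, 25, 14, 34, 11]
BFS from the root, enqueuing left then right child of each popped node:
  queue [1] -> pop 1, enqueue [25], visited so far: [1]
  queue [25] -> pop 25, enqueue [14, 34], visited so far: [1, 25]
  queue [14, 34] -> pop 14, enqueue [11], visited so far: [1, 25, 14]
  queue [34, 11] -> pop 34, enqueue [none], visited so far: [1, 25, 14, 34]
  queue [11] -> pop 11, enqueue [none], visited so far: [1, 25, 14, 34, 11]
Result: [1, 25, 14, 34, 11]


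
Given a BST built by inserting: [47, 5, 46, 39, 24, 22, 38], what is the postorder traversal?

Tree insertion order: [47, 5, 46, 39, 24, 22, 38]
Tree (level-order array): [47, 5, None, None, 46, 39, None, 24, None, 22, 38]
Postorder traversal: [22, 38, 24, 39, 46, 5, 47]


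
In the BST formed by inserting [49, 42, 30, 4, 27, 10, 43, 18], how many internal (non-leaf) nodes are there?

Tree built from: [49, 42, 30, 4, 27, 10, 43, 18]
Tree (level-order array): [49, 42, None, 30, 43, 4, None, None, None, None, 27, 10, None, None, 18]
Rule: An internal node has at least one child.
Per-node child counts:
  node 49: 1 child(ren)
  node 42: 2 child(ren)
  node 30: 1 child(ren)
  node 4: 1 child(ren)
  node 27: 1 child(ren)
  node 10: 1 child(ren)
  node 18: 0 child(ren)
  node 43: 0 child(ren)
Matching nodes: [49, 42, 30, 4, 27, 10]
Count of internal (non-leaf) nodes: 6


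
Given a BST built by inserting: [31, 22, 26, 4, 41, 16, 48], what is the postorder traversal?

Tree insertion order: [31, 22, 26, 4, 41, 16, 48]
Tree (level-order array): [31, 22, 41, 4, 26, None, 48, None, 16]
Postorder traversal: [16, 4, 26, 22, 48, 41, 31]


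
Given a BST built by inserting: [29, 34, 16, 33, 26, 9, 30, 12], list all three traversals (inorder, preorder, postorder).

Tree insertion order: [29, 34, 16, 33, 26, 9, 30, 12]
Tree (level-order array): [29, 16, 34, 9, 26, 33, None, None, 12, None, None, 30]
Inorder (L, root, R): [9, 12, 16, 26, 29, 30, 33, 34]
Preorder (root, L, R): [29, 16, 9, 12, 26, 34, 33, 30]
Postorder (L, R, root): [12, 9, 26, 16, 30, 33, 34, 29]


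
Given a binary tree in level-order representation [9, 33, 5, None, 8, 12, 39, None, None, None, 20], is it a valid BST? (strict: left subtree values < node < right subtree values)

Level-order array: [9, 33, 5, None, 8, 12, 39, None, None, None, 20]
Validate using subtree bounds (lo, hi): at each node, require lo < value < hi,
then recurse left with hi=value and right with lo=value.
Preorder trace (stopping at first violation):
  at node 9 with bounds (-inf, +inf): OK
  at node 33 with bounds (-inf, 9): VIOLATION
Node 33 violates its bound: not (-inf < 33 < 9).
Result: Not a valid BST


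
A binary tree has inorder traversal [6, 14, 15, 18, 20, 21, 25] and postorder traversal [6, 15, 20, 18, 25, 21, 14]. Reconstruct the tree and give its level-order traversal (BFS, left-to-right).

Inorder:   [6, 14, 15, 18, 20, 21, 25]
Postorder: [6, 15, 20, 18, 25, 21, 14]
Algorithm: postorder visits root last, so walk postorder right-to-left;
each value is the root of the current inorder slice — split it at that
value, recurse on the right subtree first, then the left.
Recursive splits:
  root=14; inorder splits into left=[6], right=[15, 18, 20, 21, 25]
  root=21; inorder splits into left=[15, 18, 20], right=[25]
  root=25; inorder splits into left=[], right=[]
  root=18; inorder splits into left=[15], right=[20]
  root=20; inorder splits into left=[], right=[]
  root=15; inorder splits into left=[], right=[]
  root=6; inorder splits into left=[], right=[]
Reconstructed level-order: [14, 6, 21, 18, 25, 15, 20]


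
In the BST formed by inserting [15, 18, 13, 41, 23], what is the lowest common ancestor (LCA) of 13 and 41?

Tree insertion order: [15, 18, 13, 41, 23]
Tree (level-order array): [15, 13, 18, None, None, None, 41, 23]
In a BST, the LCA of p=13, q=41 is the first node v on the
root-to-leaf path with p <= v <= q (go left if both < v, right if both > v).
Walk from root:
  at 15: 13 <= 15 <= 41, this is the LCA
LCA = 15


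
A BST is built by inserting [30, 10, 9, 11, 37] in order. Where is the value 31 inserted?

Starting tree (level order): [30, 10, 37, 9, 11]
Insertion path: 30 -> 37
Result: insert 31 as left child of 37
Final tree (level order): [30, 10, 37, 9, 11, 31]


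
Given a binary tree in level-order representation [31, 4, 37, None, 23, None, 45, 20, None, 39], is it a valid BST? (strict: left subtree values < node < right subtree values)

Level-order array: [31, 4, 37, None, 23, None, 45, 20, None, 39]
Validate using subtree bounds (lo, hi): at each node, require lo < value < hi,
then recurse left with hi=value and right with lo=value.
Preorder trace (stopping at first violation):
  at node 31 with bounds (-inf, +inf): OK
  at node 4 with bounds (-inf, 31): OK
  at node 23 with bounds (4, 31): OK
  at node 20 with bounds (4, 23): OK
  at node 37 with bounds (31, +inf): OK
  at node 45 with bounds (37, +inf): OK
  at node 39 with bounds (37, 45): OK
No violation found at any node.
Result: Valid BST


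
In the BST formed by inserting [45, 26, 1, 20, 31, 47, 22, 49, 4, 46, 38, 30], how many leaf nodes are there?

Tree built from: [45, 26, 1, 20, 31, 47, 22, 49, 4, 46, 38, 30]
Tree (level-order array): [45, 26, 47, 1, 31, 46, 49, None, 20, 30, 38, None, None, None, None, 4, 22]
Rule: A leaf has 0 children.
Per-node child counts:
  node 45: 2 child(ren)
  node 26: 2 child(ren)
  node 1: 1 child(ren)
  node 20: 2 child(ren)
  node 4: 0 child(ren)
  node 22: 0 child(ren)
  node 31: 2 child(ren)
  node 30: 0 child(ren)
  node 38: 0 child(ren)
  node 47: 2 child(ren)
  node 46: 0 child(ren)
  node 49: 0 child(ren)
Matching nodes: [4, 22, 30, 38, 46, 49]
Count of leaf nodes: 6


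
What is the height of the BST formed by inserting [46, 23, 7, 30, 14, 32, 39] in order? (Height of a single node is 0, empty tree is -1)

Insertion order: [46, 23, 7, 30, 14, 32, 39]
Tree (level-order array): [46, 23, None, 7, 30, None, 14, None, 32, None, None, None, 39]
Compute height bottom-up (empty subtree = -1):
  height(14) = 1 + max(-1, -1) = 0
  height(7) = 1 + max(-1, 0) = 1
  height(39) = 1 + max(-1, -1) = 0
  height(32) = 1 + max(-1, 0) = 1
  height(30) = 1 + max(-1, 1) = 2
  height(23) = 1 + max(1, 2) = 3
  height(46) = 1 + max(3, -1) = 4
Height = 4


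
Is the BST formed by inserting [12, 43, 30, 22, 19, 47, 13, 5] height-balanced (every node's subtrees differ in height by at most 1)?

Tree (level-order array): [12, 5, 43, None, None, 30, 47, 22, None, None, None, 19, None, 13]
Definition: a tree is height-balanced if, at every node, |h(left) - h(right)| <= 1 (empty subtree has height -1).
Bottom-up per-node check:
  node 5: h_left=-1, h_right=-1, diff=0 [OK], height=0
  node 13: h_left=-1, h_right=-1, diff=0 [OK], height=0
  node 19: h_left=0, h_right=-1, diff=1 [OK], height=1
  node 22: h_left=1, h_right=-1, diff=2 [FAIL (|1--1|=2 > 1)], height=2
  node 30: h_left=2, h_right=-1, diff=3 [FAIL (|2--1|=3 > 1)], height=3
  node 47: h_left=-1, h_right=-1, diff=0 [OK], height=0
  node 43: h_left=3, h_right=0, diff=3 [FAIL (|3-0|=3 > 1)], height=4
  node 12: h_left=0, h_right=4, diff=4 [FAIL (|0-4|=4 > 1)], height=5
Node 22 violates the condition: |1 - -1| = 2 > 1.
Result: Not balanced


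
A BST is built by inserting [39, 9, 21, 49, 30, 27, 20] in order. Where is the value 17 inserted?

Starting tree (level order): [39, 9, 49, None, 21, None, None, 20, 30, None, None, 27]
Insertion path: 39 -> 9 -> 21 -> 20
Result: insert 17 as left child of 20
Final tree (level order): [39, 9, 49, None, 21, None, None, 20, 30, 17, None, 27]


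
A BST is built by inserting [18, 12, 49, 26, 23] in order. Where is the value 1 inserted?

Starting tree (level order): [18, 12, 49, None, None, 26, None, 23]
Insertion path: 18 -> 12
Result: insert 1 as left child of 12
Final tree (level order): [18, 12, 49, 1, None, 26, None, None, None, 23]


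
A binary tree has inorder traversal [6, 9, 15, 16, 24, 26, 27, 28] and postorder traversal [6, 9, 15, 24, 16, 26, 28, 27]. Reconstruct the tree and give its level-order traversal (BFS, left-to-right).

Inorder:   [6, 9, 15, 16, 24, 26, 27, 28]
Postorder: [6, 9, 15, 24, 16, 26, 28, 27]
Algorithm: postorder visits root last, so walk postorder right-to-left;
each value is the root of the current inorder slice — split it at that
value, recurse on the right subtree first, then the left.
Recursive splits:
  root=27; inorder splits into left=[6, 9, 15, 16, 24, 26], right=[28]
  root=28; inorder splits into left=[], right=[]
  root=26; inorder splits into left=[6, 9, 15, 16, 24], right=[]
  root=16; inorder splits into left=[6, 9, 15], right=[24]
  root=24; inorder splits into left=[], right=[]
  root=15; inorder splits into left=[6, 9], right=[]
  root=9; inorder splits into left=[6], right=[]
  root=6; inorder splits into left=[], right=[]
Reconstructed level-order: [27, 26, 28, 16, 15, 24, 9, 6]


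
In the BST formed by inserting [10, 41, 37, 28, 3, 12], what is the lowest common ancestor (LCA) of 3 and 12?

Tree insertion order: [10, 41, 37, 28, 3, 12]
Tree (level-order array): [10, 3, 41, None, None, 37, None, 28, None, 12]
In a BST, the LCA of p=3, q=12 is the first node v on the
root-to-leaf path with p <= v <= q (go left if both < v, right if both > v).
Walk from root:
  at 10: 3 <= 10 <= 12, this is the LCA
LCA = 10


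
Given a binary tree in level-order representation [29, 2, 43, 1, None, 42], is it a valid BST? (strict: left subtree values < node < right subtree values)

Level-order array: [29, 2, 43, 1, None, 42]
Validate using subtree bounds (lo, hi): at each node, require lo < value < hi,
then recurse left with hi=value and right with lo=value.
Preorder trace (stopping at first violation):
  at node 29 with bounds (-inf, +inf): OK
  at node 2 with bounds (-inf, 29): OK
  at node 1 with bounds (-inf, 2): OK
  at node 43 with bounds (29, +inf): OK
  at node 42 with bounds (29, 43): OK
No violation found at any node.
Result: Valid BST


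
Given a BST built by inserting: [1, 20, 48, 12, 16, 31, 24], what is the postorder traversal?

Tree insertion order: [1, 20, 48, 12, 16, 31, 24]
Tree (level-order array): [1, None, 20, 12, 48, None, 16, 31, None, None, None, 24]
Postorder traversal: [16, 12, 24, 31, 48, 20, 1]


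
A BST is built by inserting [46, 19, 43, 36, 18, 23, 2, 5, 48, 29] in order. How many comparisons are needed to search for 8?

Search path for 8: 46 -> 19 -> 18 -> 2 -> 5
Found: False
Comparisons: 5


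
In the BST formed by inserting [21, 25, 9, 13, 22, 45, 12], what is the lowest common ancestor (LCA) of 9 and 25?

Tree insertion order: [21, 25, 9, 13, 22, 45, 12]
Tree (level-order array): [21, 9, 25, None, 13, 22, 45, 12]
In a BST, the LCA of p=9, q=25 is the first node v on the
root-to-leaf path with p <= v <= q (go left if both < v, right if both > v).
Walk from root:
  at 21: 9 <= 21 <= 25, this is the LCA
LCA = 21


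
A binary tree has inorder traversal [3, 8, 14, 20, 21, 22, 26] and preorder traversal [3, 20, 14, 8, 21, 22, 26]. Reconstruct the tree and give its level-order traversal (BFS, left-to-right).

Inorder:  [3, 8, 14, 20, 21, 22, 26]
Preorder: [3, 20, 14, 8, 21, 22, 26]
Algorithm: preorder visits root first, so consume preorder in order;
for each root, split the current inorder slice at that value into
left-subtree inorder and right-subtree inorder, then recurse.
Recursive splits:
  root=3; inorder splits into left=[], right=[8, 14, 20, 21, 22, 26]
  root=20; inorder splits into left=[8, 14], right=[21, 22, 26]
  root=14; inorder splits into left=[8], right=[]
  root=8; inorder splits into left=[], right=[]
  root=21; inorder splits into left=[], right=[22, 26]
  root=22; inorder splits into left=[], right=[26]
  root=26; inorder splits into left=[], right=[]
Reconstructed level-order: [3, 20, 14, 21, 8, 22, 26]


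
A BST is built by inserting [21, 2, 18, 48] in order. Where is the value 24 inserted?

Starting tree (level order): [21, 2, 48, None, 18]
Insertion path: 21 -> 48
Result: insert 24 as left child of 48
Final tree (level order): [21, 2, 48, None, 18, 24]


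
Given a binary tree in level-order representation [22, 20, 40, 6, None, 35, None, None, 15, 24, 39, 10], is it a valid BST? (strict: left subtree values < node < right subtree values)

Level-order array: [22, 20, 40, 6, None, 35, None, None, 15, 24, 39, 10]
Validate using subtree bounds (lo, hi): at each node, require lo < value < hi,
then recurse left with hi=value and right with lo=value.
Preorder trace (stopping at first violation):
  at node 22 with bounds (-inf, +inf): OK
  at node 20 with bounds (-inf, 22): OK
  at node 6 with bounds (-inf, 20): OK
  at node 15 with bounds (6, 20): OK
  at node 10 with bounds (6, 15): OK
  at node 40 with bounds (22, +inf): OK
  at node 35 with bounds (22, 40): OK
  at node 24 with bounds (22, 35): OK
  at node 39 with bounds (35, 40): OK
No violation found at any node.
Result: Valid BST


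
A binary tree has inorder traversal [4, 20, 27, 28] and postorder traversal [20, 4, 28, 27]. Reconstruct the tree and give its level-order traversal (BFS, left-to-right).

Inorder:   [4, 20, 27, 28]
Postorder: [20, 4, 28, 27]
Algorithm: postorder visits root last, so walk postorder right-to-left;
each value is the root of the current inorder slice — split it at that
value, recurse on the right subtree first, then the left.
Recursive splits:
  root=27; inorder splits into left=[4, 20], right=[28]
  root=28; inorder splits into left=[], right=[]
  root=4; inorder splits into left=[], right=[20]
  root=20; inorder splits into left=[], right=[]
Reconstructed level-order: [27, 4, 28, 20]


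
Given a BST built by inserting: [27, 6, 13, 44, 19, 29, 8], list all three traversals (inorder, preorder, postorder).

Tree insertion order: [27, 6, 13, 44, 19, 29, 8]
Tree (level-order array): [27, 6, 44, None, 13, 29, None, 8, 19]
Inorder (L, root, R): [6, 8, 13, 19, 27, 29, 44]
Preorder (root, L, R): [27, 6, 13, 8, 19, 44, 29]
Postorder (L, R, root): [8, 19, 13, 6, 29, 44, 27]


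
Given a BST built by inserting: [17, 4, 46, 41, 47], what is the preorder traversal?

Tree insertion order: [17, 4, 46, 41, 47]
Tree (level-order array): [17, 4, 46, None, None, 41, 47]
Preorder traversal: [17, 4, 46, 41, 47]


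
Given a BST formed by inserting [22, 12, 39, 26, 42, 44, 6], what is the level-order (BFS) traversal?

Tree insertion order: [22, 12, 39, 26, 42, 44, 6]
Tree (level-order array): [22, 12, 39, 6, None, 26, 42, None, None, None, None, None, 44]
BFS from the root, enqueuing left then right child of each popped node:
  queue [22] -> pop 22, enqueue [12, 39], visited so far: [22]
  queue [12, 39] -> pop 12, enqueue [6], visited so far: [22, 12]
  queue [39, 6] -> pop 39, enqueue [26, 42], visited so far: [22, 12, 39]
  queue [6, 26, 42] -> pop 6, enqueue [none], visited so far: [22, 12, 39, 6]
  queue [26, 42] -> pop 26, enqueue [none], visited so far: [22, 12, 39, 6, 26]
  queue [42] -> pop 42, enqueue [44], visited so far: [22, 12, 39, 6, 26, 42]
  queue [44] -> pop 44, enqueue [none], visited so far: [22, 12, 39, 6, 26, 42, 44]
Result: [22, 12, 39, 6, 26, 42, 44]


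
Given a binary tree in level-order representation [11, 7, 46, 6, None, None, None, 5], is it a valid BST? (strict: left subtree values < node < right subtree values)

Level-order array: [11, 7, 46, 6, None, None, None, 5]
Validate using subtree bounds (lo, hi): at each node, require lo < value < hi,
then recurse left with hi=value and right with lo=value.
Preorder trace (stopping at first violation):
  at node 11 with bounds (-inf, +inf): OK
  at node 7 with bounds (-inf, 11): OK
  at node 6 with bounds (-inf, 7): OK
  at node 5 with bounds (-inf, 6): OK
  at node 46 with bounds (11, +inf): OK
No violation found at any node.
Result: Valid BST


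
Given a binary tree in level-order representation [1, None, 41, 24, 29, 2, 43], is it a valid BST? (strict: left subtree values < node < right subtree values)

Level-order array: [1, None, 41, 24, 29, 2, 43]
Validate using subtree bounds (lo, hi): at each node, require lo < value < hi,
then recurse left with hi=value and right with lo=value.
Preorder trace (stopping at first violation):
  at node 1 with bounds (-inf, +inf): OK
  at node 41 with bounds (1, +inf): OK
  at node 24 with bounds (1, 41): OK
  at node 2 with bounds (1, 24): OK
  at node 43 with bounds (24, 41): VIOLATION
Node 43 violates its bound: not (24 < 43 < 41).
Result: Not a valid BST


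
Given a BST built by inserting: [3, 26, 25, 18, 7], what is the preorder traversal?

Tree insertion order: [3, 26, 25, 18, 7]
Tree (level-order array): [3, None, 26, 25, None, 18, None, 7]
Preorder traversal: [3, 26, 25, 18, 7]


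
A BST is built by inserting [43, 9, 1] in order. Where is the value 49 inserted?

Starting tree (level order): [43, 9, None, 1]
Insertion path: 43
Result: insert 49 as right child of 43
Final tree (level order): [43, 9, 49, 1]


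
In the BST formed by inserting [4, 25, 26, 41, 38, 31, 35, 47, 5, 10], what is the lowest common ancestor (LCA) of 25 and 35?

Tree insertion order: [4, 25, 26, 41, 38, 31, 35, 47, 5, 10]
Tree (level-order array): [4, None, 25, 5, 26, None, 10, None, 41, None, None, 38, 47, 31, None, None, None, None, 35]
In a BST, the LCA of p=25, q=35 is the first node v on the
root-to-leaf path with p <= v <= q (go left if both < v, right if both > v).
Walk from root:
  at 4: both 25 and 35 > 4, go right
  at 25: 25 <= 25 <= 35, this is the LCA
LCA = 25


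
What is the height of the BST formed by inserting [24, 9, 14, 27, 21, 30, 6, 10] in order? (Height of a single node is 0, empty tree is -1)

Insertion order: [24, 9, 14, 27, 21, 30, 6, 10]
Tree (level-order array): [24, 9, 27, 6, 14, None, 30, None, None, 10, 21]
Compute height bottom-up (empty subtree = -1):
  height(6) = 1 + max(-1, -1) = 0
  height(10) = 1 + max(-1, -1) = 0
  height(21) = 1 + max(-1, -1) = 0
  height(14) = 1 + max(0, 0) = 1
  height(9) = 1 + max(0, 1) = 2
  height(30) = 1 + max(-1, -1) = 0
  height(27) = 1 + max(-1, 0) = 1
  height(24) = 1 + max(2, 1) = 3
Height = 3


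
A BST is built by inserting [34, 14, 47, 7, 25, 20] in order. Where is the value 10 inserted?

Starting tree (level order): [34, 14, 47, 7, 25, None, None, None, None, 20]
Insertion path: 34 -> 14 -> 7
Result: insert 10 as right child of 7
Final tree (level order): [34, 14, 47, 7, 25, None, None, None, 10, 20]


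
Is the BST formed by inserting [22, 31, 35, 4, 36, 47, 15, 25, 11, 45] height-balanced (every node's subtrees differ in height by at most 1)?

Tree (level-order array): [22, 4, 31, None, 15, 25, 35, 11, None, None, None, None, 36, None, None, None, 47, 45]
Definition: a tree is height-balanced if, at every node, |h(left) - h(right)| <= 1 (empty subtree has height -1).
Bottom-up per-node check:
  node 11: h_left=-1, h_right=-1, diff=0 [OK], height=0
  node 15: h_left=0, h_right=-1, diff=1 [OK], height=1
  node 4: h_left=-1, h_right=1, diff=2 [FAIL (|-1-1|=2 > 1)], height=2
  node 25: h_left=-1, h_right=-1, diff=0 [OK], height=0
  node 45: h_left=-1, h_right=-1, diff=0 [OK], height=0
  node 47: h_left=0, h_right=-1, diff=1 [OK], height=1
  node 36: h_left=-1, h_right=1, diff=2 [FAIL (|-1-1|=2 > 1)], height=2
  node 35: h_left=-1, h_right=2, diff=3 [FAIL (|-1-2|=3 > 1)], height=3
  node 31: h_left=0, h_right=3, diff=3 [FAIL (|0-3|=3 > 1)], height=4
  node 22: h_left=2, h_right=4, diff=2 [FAIL (|2-4|=2 > 1)], height=5
Node 4 violates the condition: |-1 - 1| = 2 > 1.
Result: Not balanced


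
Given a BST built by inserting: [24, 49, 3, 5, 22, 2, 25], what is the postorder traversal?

Tree insertion order: [24, 49, 3, 5, 22, 2, 25]
Tree (level-order array): [24, 3, 49, 2, 5, 25, None, None, None, None, 22]
Postorder traversal: [2, 22, 5, 3, 25, 49, 24]


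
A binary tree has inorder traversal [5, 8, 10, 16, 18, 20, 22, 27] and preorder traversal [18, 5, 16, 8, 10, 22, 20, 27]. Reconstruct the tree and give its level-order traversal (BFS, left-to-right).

Inorder:  [5, 8, 10, 16, 18, 20, 22, 27]
Preorder: [18, 5, 16, 8, 10, 22, 20, 27]
Algorithm: preorder visits root first, so consume preorder in order;
for each root, split the current inorder slice at that value into
left-subtree inorder and right-subtree inorder, then recurse.
Recursive splits:
  root=18; inorder splits into left=[5, 8, 10, 16], right=[20, 22, 27]
  root=5; inorder splits into left=[], right=[8, 10, 16]
  root=16; inorder splits into left=[8, 10], right=[]
  root=8; inorder splits into left=[], right=[10]
  root=10; inorder splits into left=[], right=[]
  root=22; inorder splits into left=[20], right=[27]
  root=20; inorder splits into left=[], right=[]
  root=27; inorder splits into left=[], right=[]
Reconstructed level-order: [18, 5, 22, 16, 20, 27, 8, 10]


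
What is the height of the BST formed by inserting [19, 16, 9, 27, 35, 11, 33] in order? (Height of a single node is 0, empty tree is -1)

Insertion order: [19, 16, 9, 27, 35, 11, 33]
Tree (level-order array): [19, 16, 27, 9, None, None, 35, None, 11, 33]
Compute height bottom-up (empty subtree = -1):
  height(11) = 1 + max(-1, -1) = 0
  height(9) = 1 + max(-1, 0) = 1
  height(16) = 1 + max(1, -1) = 2
  height(33) = 1 + max(-1, -1) = 0
  height(35) = 1 + max(0, -1) = 1
  height(27) = 1 + max(-1, 1) = 2
  height(19) = 1 + max(2, 2) = 3
Height = 3


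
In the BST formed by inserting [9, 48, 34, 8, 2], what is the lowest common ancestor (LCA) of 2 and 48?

Tree insertion order: [9, 48, 34, 8, 2]
Tree (level-order array): [9, 8, 48, 2, None, 34]
In a BST, the LCA of p=2, q=48 is the first node v on the
root-to-leaf path with p <= v <= q (go left if both < v, right if both > v).
Walk from root:
  at 9: 2 <= 9 <= 48, this is the LCA
LCA = 9


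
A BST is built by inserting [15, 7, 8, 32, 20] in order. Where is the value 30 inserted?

Starting tree (level order): [15, 7, 32, None, 8, 20]
Insertion path: 15 -> 32 -> 20
Result: insert 30 as right child of 20
Final tree (level order): [15, 7, 32, None, 8, 20, None, None, None, None, 30]


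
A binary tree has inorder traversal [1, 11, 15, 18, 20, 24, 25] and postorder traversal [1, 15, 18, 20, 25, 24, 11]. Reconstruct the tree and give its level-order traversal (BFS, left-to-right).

Inorder:   [1, 11, 15, 18, 20, 24, 25]
Postorder: [1, 15, 18, 20, 25, 24, 11]
Algorithm: postorder visits root last, so walk postorder right-to-left;
each value is the root of the current inorder slice — split it at that
value, recurse on the right subtree first, then the left.
Recursive splits:
  root=11; inorder splits into left=[1], right=[15, 18, 20, 24, 25]
  root=24; inorder splits into left=[15, 18, 20], right=[25]
  root=25; inorder splits into left=[], right=[]
  root=20; inorder splits into left=[15, 18], right=[]
  root=18; inorder splits into left=[15], right=[]
  root=15; inorder splits into left=[], right=[]
  root=1; inorder splits into left=[], right=[]
Reconstructed level-order: [11, 1, 24, 20, 25, 18, 15]


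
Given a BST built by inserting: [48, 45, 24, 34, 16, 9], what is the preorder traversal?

Tree insertion order: [48, 45, 24, 34, 16, 9]
Tree (level-order array): [48, 45, None, 24, None, 16, 34, 9]
Preorder traversal: [48, 45, 24, 16, 9, 34]


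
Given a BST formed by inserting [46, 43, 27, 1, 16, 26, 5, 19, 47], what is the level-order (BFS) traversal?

Tree insertion order: [46, 43, 27, 1, 16, 26, 5, 19, 47]
Tree (level-order array): [46, 43, 47, 27, None, None, None, 1, None, None, 16, 5, 26, None, None, 19]
BFS from the root, enqueuing left then right child of each popped node:
  queue [46] -> pop 46, enqueue [43, 47], visited so far: [46]
  queue [43, 47] -> pop 43, enqueue [27], visited so far: [46, 43]
  queue [47, 27] -> pop 47, enqueue [none], visited so far: [46, 43, 47]
  queue [27] -> pop 27, enqueue [1], visited so far: [46, 43, 47, 27]
  queue [1] -> pop 1, enqueue [16], visited so far: [46, 43, 47, 27, 1]
  queue [16] -> pop 16, enqueue [5, 26], visited so far: [46, 43, 47, 27, 1, 16]
  queue [5, 26] -> pop 5, enqueue [none], visited so far: [46, 43, 47, 27, 1, 16, 5]
  queue [26] -> pop 26, enqueue [19], visited so far: [46, 43, 47, 27, 1, 16, 5, 26]
  queue [19] -> pop 19, enqueue [none], visited so far: [46, 43, 47, 27, 1, 16, 5, 26, 19]
Result: [46, 43, 47, 27, 1, 16, 5, 26, 19]


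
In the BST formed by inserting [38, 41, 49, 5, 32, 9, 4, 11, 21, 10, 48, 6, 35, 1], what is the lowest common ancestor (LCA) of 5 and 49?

Tree insertion order: [38, 41, 49, 5, 32, 9, 4, 11, 21, 10, 48, 6, 35, 1]
Tree (level-order array): [38, 5, 41, 4, 32, None, 49, 1, None, 9, 35, 48, None, None, None, 6, 11, None, None, None, None, None, None, 10, 21]
In a BST, the LCA of p=5, q=49 is the first node v on the
root-to-leaf path with p <= v <= q (go left if both < v, right if both > v).
Walk from root:
  at 38: 5 <= 38 <= 49, this is the LCA
LCA = 38


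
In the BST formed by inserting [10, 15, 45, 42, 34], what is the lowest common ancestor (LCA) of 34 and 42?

Tree insertion order: [10, 15, 45, 42, 34]
Tree (level-order array): [10, None, 15, None, 45, 42, None, 34]
In a BST, the LCA of p=34, q=42 is the first node v on the
root-to-leaf path with p <= v <= q (go left if both < v, right if both > v).
Walk from root:
  at 10: both 34 and 42 > 10, go right
  at 15: both 34 and 42 > 15, go right
  at 45: both 34 and 42 < 45, go left
  at 42: 34 <= 42 <= 42, this is the LCA
LCA = 42


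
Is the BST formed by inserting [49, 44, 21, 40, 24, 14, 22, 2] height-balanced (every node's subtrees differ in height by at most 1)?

Tree (level-order array): [49, 44, None, 21, None, 14, 40, 2, None, 24, None, None, None, 22]
Definition: a tree is height-balanced if, at every node, |h(left) - h(right)| <= 1 (empty subtree has height -1).
Bottom-up per-node check:
  node 2: h_left=-1, h_right=-1, diff=0 [OK], height=0
  node 14: h_left=0, h_right=-1, diff=1 [OK], height=1
  node 22: h_left=-1, h_right=-1, diff=0 [OK], height=0
  node 24: h_left=0, h_right=-1, diff=1 [OK], height=1
  node 40: h_left=1, h_right=-1, diff=2 [FAIL (|1--1|=2 > 1)], height=2
  node 21: h_left=1, h_right=2, diff=1 [OK], height=3
  node 44: h_left=3, h_right=-1, diff=4 [FAIL (|3--1|=4 > 1)], height=4
  node 49: h_left=4, h_right=-1, diff=5 [FAIL (|4--1|=5 > 1)], height=5
Node 40 violates the condition: |1 - -1| = 2 > 1.
Result: Not balanced


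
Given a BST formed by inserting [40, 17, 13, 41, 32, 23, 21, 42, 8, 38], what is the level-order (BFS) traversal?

Tree insertion order: [40, 17, 13, 41, 32, 23, 21, 42, 8, 38]
Tree (level-order array): [40, 17, 41, 13, 32, None, 42, 8, None, 23, 38, None, None, None, None, 21]
BFS from the root, enqueuing left then right child of each popped node:
  queue [40] -> pop 40, enqueue [17, 41], visited so far: [40]
  queue [17, 41] -> pop 17, enqueue [13, 32], visited so far: [40, 17]
  queue [41, 13, 32] -> pop 41, enqueue [42], visited so far: [40, 17, 41]
  queue [13, 32, 42] -> pop 13, enqueue [8], visited so far: [40, 17, 41, 13]
  queue [32, 42, 8] -> pop 32, enqueue [23, 38], visited so far: [40, 17, 41, 13, 32]
  queue [42, 8, 23, 38] -> pop 42, enqueue [none], visited so far: [40, 17, 41, 13, 32, 42]
  queue [8, 23, 38] -> pop 8, enqueue [none], visited so far: [40, 17, 41, 13, 32, 42, 8]
  queue [23, 38] -> pop 23, enqueue [21], visited so far: [40, 17, 41, 13, 32, 42, 8, 23]
  queue [38, 21] -> pop 38, enqueue [none], visited so far: [40, 17, 41, 13, 32, 42, 8, 23, 38]
  queue [21] -> pop 21, enqueue [none], visited so far: [40, 17, 41, 13, 32, 42, 8, 23, 38, 21]
Result: [40, 17, 41, 13, 32, 42, 8, 23, 38, 21]


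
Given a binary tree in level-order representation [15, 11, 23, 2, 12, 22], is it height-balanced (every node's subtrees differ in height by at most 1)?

Tree (level-order array): [15, 11, 23, 2, 12, 22]
Definition: a tree is height-balanced if, at every node, |h(left) - h(right)| <= 1 (empty subtree has height -1).
Bottom-up per-node check:
  node 2: h_left=-1, h_right=-1, diff=0 [OK], height=0
  node 12: h_left=-1, h_right=-1, diff=0 [OK], height=0
  node 11: h_left=0, h_right=0, diff=0 [OK], height=1
  node 22: h_left=-1, h_right=-1, diff=0 [OK], height=0
  node 23: h_left=0, h_right=-1, diff=1 [OK], height=1
  node 15: h_left=1, h_right=1, diff=0 [OK], height=2
All nodes satisfy the balance condition.
Result: Balanced


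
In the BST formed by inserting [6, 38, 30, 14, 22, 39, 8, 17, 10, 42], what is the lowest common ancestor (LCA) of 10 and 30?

Tree insertion order: [6, 38, 30, 14, 22, 39, 8, 17, 10, 42]
Tree (level-order array): [6, None, 38, 30, 39, 14, None, None, 42, 8, 22, None, None, None, 10, 17]
In a BST, the LCA of p=10, q=30 is the first node v on the
root-to-leaf path with p <= v <= q (go left if both < v, right if both > v).
Walk from root:
  at 6: both 10 and 30 > 6, go right
  at 38: both 10 and 30 < 38, go left
  at 30: 10 <= 30 <= 30, this is the LCA
LCA = 30


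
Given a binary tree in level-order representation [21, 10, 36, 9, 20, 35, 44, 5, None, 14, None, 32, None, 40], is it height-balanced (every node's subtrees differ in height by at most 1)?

Tree (level-order array): [21, 10, 36, 9, 20, 35, 44, 5, None, 14, None, 32, None, 40]
Definition: a tree is height-balanced if, at every node, |h(left) - h(right)| <= 1 (empty subtree has height -1).
Bottom-up per-node check:
  node 5: h_left=-1, h_right=-1, diff=0 [OK], height=0
  node 9: h_left=0, h_right=-1, diff=1 [OK], height=1
  node 14: h_left=-1, h_right=-1, diff=0 [OK], height=0
  node 20: h_left=0, h_right=-1, diff=1 [OK], height=1
  node 10: h_left=1, h_right=1, diff=0 [OK], height=2
  node 32: h_left=-1, h_right=-1, diff=0 [OK], height=0
  node 35: h_left=0, h_right=-1, diff=1 [OK], height=1
  node 40: h_left=-1, h_right=-1, diff=0 [OK], height=0
  node 44: h_left=0, h_right=-1, diff=1 [OK], height=1
  node 36: h_left=1, h_right=1, diff=0 [OK], height=2
  node 21: h_left=2, h_right=2, diff=0 [OK], height=3
All nodes satisfy the balance condition.
Result: Balanced
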